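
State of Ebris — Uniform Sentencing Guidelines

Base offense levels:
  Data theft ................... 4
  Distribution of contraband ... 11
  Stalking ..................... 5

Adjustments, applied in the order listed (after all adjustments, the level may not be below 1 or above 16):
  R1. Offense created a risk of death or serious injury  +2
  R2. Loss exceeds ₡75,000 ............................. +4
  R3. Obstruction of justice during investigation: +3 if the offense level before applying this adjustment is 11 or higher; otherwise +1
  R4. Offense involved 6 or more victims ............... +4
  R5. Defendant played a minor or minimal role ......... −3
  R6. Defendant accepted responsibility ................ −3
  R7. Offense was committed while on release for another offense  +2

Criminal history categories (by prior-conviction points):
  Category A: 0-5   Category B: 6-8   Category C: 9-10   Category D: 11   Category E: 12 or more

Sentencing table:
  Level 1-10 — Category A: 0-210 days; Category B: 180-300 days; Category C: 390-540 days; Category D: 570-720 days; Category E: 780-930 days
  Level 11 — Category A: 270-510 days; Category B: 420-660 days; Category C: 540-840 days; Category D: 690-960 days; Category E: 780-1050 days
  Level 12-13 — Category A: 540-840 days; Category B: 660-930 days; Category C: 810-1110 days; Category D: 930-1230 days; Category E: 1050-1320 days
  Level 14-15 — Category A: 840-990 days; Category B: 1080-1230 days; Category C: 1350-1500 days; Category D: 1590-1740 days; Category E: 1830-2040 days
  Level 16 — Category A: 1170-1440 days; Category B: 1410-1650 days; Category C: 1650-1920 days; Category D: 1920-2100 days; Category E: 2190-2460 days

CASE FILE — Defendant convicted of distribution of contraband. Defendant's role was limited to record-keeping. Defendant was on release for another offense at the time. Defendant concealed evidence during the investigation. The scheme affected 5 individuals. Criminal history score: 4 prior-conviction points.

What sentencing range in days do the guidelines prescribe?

540-840 days

Base offense level for distribution of contraband: 11.
R1 does not apply.
R3 applies (level before this adjustment is 11 ≥ 11, so +3): 11 + 3 = 14.
R5 applies: 14 − 3 = 11.
R7 applies: 11 + 2 = 13.
Final offense level: 13.
Criminal history: 4 prior points → Category A (0-5).
Level 13 falls in the 12-13 band.
Grid: Level 12-13 × Category A = 540-840 days.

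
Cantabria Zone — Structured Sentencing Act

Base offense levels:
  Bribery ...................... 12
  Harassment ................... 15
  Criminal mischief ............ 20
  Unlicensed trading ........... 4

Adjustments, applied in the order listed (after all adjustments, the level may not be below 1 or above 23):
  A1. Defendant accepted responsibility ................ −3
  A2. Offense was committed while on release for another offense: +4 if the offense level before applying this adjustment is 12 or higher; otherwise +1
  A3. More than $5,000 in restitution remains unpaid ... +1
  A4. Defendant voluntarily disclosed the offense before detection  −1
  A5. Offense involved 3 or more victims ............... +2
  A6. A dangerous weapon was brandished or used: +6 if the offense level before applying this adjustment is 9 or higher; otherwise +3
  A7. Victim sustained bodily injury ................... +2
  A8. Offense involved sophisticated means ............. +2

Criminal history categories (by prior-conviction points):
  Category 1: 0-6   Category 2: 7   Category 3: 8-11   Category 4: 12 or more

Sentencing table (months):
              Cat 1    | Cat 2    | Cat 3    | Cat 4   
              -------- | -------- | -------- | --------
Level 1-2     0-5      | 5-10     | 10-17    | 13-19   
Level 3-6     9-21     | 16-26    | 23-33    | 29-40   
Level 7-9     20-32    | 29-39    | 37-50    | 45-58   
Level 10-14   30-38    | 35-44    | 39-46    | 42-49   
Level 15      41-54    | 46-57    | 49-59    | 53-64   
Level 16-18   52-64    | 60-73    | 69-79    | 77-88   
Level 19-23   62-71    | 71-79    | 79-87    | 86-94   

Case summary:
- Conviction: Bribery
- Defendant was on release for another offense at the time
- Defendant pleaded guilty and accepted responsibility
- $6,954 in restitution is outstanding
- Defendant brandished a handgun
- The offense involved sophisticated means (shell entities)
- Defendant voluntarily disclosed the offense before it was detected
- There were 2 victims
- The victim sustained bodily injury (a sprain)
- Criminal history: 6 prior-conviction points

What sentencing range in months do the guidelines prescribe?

62-71 months

Base offense level for bribery: 12.
A1 applies: 12 − 3 = 9.
A2 applies (level before this adjustment is 9 < 12, so +1): 9 + 1 = 10.
A3 applies: 10 + 1 = 11.
A4 applies: 11 − 1 = 10.
A6 applies (level before this adjustment is 10 ≥ 9, so +6): 10 + 6 = 16.
A7 applies: 16 + 2 = 18.
A8 applies: 18 + 2 = 20.
Final offense level: 20.
Criminal history: 6 prior points → Category 1 (0-6).
Level 20 falls in the 19-23 band.
Grid: Level 19-23 × Category 1 = 62-71 months.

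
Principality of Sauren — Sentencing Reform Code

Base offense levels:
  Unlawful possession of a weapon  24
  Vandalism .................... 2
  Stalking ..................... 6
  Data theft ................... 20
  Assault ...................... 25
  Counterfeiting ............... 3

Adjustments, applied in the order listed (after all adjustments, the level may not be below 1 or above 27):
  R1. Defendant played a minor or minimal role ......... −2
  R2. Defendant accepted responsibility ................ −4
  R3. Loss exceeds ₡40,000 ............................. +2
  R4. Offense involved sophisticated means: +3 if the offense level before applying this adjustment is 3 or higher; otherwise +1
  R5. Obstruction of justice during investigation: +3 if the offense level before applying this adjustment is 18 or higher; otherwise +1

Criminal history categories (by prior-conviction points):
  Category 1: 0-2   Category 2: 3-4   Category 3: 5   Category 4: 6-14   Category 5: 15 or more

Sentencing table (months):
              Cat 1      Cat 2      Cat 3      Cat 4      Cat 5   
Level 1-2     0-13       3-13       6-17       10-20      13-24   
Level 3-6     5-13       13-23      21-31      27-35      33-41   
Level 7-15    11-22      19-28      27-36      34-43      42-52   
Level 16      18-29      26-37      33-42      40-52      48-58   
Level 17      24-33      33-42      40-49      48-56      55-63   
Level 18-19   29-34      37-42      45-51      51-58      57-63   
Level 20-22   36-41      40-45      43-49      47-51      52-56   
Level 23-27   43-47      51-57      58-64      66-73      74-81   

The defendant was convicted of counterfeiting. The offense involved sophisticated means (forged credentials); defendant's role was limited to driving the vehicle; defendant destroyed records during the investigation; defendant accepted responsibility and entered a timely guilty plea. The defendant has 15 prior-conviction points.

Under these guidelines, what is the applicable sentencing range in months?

Base offense level for counterfeiting: 3.
R1 applies: 3 − 2 = 1.
R2 applies: 1 − 4 = -3.
R4 applies (level before this adjustment is -3 < 3, so +1): -3 + 1 = -2.
R5 applies (level before this adjustment is -2 < 18, so +1): -2 + 1 = -1.
Level -1 is below the minimum of 1; floored at 1.
Final offense level: 1.
Criminal history: 15 prior points → Category 5 (15+).
Level 1 falls in the 1-2 band.
Grid: Level 1-2 × Category 5 = 13-24 months.

13-24 months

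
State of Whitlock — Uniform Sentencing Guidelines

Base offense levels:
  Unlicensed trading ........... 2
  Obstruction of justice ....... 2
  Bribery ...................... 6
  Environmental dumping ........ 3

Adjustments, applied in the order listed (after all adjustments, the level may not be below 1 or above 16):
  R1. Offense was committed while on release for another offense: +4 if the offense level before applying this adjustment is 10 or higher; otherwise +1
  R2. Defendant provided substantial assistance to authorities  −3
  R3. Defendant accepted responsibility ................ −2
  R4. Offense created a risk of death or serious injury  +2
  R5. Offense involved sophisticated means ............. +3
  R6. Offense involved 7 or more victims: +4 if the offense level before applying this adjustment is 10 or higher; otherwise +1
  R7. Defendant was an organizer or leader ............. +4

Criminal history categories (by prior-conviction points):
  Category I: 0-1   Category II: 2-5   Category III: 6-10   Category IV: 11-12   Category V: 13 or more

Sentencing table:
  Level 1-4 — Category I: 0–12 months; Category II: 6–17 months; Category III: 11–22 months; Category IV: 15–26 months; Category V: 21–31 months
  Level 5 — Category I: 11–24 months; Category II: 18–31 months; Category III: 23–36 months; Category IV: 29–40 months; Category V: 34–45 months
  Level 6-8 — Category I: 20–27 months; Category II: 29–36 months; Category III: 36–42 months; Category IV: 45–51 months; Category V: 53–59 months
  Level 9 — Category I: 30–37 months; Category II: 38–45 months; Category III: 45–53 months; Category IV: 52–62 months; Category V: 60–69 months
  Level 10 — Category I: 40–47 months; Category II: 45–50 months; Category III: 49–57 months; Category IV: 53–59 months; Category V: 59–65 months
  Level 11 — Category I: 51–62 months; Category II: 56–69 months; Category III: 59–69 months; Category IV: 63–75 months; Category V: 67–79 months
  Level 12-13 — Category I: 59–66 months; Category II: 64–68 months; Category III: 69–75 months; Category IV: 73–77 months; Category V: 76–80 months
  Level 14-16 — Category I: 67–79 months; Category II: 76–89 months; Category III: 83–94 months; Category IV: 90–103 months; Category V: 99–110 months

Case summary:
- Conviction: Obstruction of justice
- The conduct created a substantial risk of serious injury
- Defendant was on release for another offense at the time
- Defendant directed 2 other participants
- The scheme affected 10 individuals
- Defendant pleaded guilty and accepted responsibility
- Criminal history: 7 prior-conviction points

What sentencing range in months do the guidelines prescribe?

Base offense level for obstruction of justice: 2.
R1 applies (level before this adjustment is 2 < 10, so +1): 2 + 1 = 3.
R3 applies: 3 − 2 = 1.
R4 applies: 1 + 2 = 3.
R5 does not apply.
R6 applies (level before this adjustment is 3 < 10, so +1): 3 + 1 = 4.
R7 applies: 4 + 4 = 8.
Final offense level: 8.
Criminal history: 7 prior points → Category III (6-10).
Level 8 falls in the 6-8 band.
Grid: Level 6-8 × Category III = 36-42 months.

36-42 months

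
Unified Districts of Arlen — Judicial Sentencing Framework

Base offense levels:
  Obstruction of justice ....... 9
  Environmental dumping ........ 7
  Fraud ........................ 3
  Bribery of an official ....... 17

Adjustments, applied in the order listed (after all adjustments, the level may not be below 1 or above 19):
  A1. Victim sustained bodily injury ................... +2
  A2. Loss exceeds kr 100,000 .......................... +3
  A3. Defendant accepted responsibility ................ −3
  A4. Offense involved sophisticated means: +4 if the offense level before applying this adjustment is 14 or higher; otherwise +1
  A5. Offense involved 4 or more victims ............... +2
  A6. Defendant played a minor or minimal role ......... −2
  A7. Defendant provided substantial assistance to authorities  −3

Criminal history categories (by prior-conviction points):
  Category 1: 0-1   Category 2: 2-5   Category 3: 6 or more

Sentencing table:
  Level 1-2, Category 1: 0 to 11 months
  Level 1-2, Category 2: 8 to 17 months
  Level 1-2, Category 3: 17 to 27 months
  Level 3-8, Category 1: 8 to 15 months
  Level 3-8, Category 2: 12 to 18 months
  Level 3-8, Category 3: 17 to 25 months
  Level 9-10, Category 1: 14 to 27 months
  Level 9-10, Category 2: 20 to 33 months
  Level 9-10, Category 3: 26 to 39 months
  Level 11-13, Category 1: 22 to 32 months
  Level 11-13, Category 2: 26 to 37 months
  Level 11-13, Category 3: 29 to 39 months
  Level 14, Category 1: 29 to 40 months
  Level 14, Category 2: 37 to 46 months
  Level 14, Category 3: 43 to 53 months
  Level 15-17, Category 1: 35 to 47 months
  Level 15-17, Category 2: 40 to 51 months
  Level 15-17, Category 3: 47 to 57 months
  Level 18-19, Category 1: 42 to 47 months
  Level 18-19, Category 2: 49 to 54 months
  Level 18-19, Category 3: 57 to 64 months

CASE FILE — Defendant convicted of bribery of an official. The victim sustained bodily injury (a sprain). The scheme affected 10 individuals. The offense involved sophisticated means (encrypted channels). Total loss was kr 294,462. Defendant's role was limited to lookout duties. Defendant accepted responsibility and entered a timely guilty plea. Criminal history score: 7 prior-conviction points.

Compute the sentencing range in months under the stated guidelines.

Base offense level for bribery of an official: 17.
A1 applies: 17 + 2 = 19.
A2 applies: 19 + 3 = 22.
A3 applies: 22 − 3 = 19.
A4 applies (level before this adjustment is 19 ≥ 14, so +4): 19 + 4 = 23.
A5 applies: 23 + 2 = 25.
A6 applies: 25 − 2 = 23.
Level 23 exceeds the maximum of 19; capped at 19.
Final offense level: 19.
Criminal history: 7 prior points → Category 3 (6+).
Level 19 falls in the 18-19 band.
Grid: Level 18-19 × Category 3 = 57-64 months.

57-64 months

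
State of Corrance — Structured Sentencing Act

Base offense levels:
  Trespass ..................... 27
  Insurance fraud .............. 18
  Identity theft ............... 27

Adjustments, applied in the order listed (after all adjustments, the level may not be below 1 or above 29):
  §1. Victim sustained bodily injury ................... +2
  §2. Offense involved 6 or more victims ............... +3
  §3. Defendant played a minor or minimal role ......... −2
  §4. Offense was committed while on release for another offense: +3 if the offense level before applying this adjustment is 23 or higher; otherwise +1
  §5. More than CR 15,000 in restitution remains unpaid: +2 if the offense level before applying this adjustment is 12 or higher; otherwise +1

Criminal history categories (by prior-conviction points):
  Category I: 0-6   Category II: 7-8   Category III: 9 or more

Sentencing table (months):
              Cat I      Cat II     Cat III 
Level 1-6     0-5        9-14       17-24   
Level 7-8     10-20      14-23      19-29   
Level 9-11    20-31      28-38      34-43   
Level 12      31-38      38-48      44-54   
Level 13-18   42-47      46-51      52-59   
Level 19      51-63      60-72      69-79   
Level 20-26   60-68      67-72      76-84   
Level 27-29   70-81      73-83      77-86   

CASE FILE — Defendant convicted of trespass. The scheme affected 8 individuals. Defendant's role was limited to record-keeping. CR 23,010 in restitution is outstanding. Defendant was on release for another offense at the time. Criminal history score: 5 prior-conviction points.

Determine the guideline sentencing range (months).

70-81 months

Base offense level for trespass: 27.
§2 applies: 27 + 3 = 30.
§3 applies: 30 − 2 = 28.
§4 applies (level before this adjustment is 28 ≥ 23, so +3): 28 + 3 = 31.
§5 applies (level before this adjustment is 31 ≥ 12, so +2): 31 + 2 = 33.
Level 33 exceeds the maximum of 29; capped at 29.
Final offense level: 29.
Criminal history: 5 prior points → Category I (0-6).
Level 29 falls in the 27-29 band.
Grid: Level 27-29 × Category I = 70-81 months.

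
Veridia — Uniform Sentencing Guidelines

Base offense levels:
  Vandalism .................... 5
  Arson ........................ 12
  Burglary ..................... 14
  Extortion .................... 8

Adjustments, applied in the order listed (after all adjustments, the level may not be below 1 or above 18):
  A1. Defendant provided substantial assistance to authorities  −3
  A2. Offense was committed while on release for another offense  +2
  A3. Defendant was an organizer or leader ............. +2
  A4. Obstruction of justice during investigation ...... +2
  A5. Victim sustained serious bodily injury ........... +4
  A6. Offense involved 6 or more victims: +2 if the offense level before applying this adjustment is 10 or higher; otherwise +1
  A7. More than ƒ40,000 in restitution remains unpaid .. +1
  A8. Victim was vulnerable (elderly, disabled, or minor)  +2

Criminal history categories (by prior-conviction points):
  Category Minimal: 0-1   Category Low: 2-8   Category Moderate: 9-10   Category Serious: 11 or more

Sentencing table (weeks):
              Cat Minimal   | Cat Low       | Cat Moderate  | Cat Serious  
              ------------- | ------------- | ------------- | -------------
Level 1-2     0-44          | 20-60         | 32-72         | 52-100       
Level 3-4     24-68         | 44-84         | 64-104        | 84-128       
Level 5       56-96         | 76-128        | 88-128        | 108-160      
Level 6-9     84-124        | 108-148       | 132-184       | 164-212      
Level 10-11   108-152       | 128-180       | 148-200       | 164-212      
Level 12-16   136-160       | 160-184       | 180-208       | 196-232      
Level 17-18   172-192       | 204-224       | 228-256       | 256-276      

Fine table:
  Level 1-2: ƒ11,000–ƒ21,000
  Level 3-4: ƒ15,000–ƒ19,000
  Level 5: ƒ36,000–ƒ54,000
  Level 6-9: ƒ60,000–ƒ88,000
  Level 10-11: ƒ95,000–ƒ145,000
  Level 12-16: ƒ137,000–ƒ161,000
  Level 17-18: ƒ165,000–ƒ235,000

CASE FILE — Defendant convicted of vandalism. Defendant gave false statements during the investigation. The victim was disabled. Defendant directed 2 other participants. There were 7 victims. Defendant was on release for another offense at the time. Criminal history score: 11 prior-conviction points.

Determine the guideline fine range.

Base offense level for vandalism: 5.
A2 applies: 5 + 2 = 7.
A3 applies: 7 + 2 = 9.
A4 applies: 9 + 2 = 11.
A5 does not apply.
A6 applies (level before this adjustment is 11 ≥ 10, so +2): 11 + 2 = 13.
A8 applies: 13 + 2 = 15.
Final offense level: 15.
Level 15 falls in the 12-16 band.
Fine table: Level 12-16 → ƒ137,000–ƒ161,000.

ƒ137,000–ƒ161,000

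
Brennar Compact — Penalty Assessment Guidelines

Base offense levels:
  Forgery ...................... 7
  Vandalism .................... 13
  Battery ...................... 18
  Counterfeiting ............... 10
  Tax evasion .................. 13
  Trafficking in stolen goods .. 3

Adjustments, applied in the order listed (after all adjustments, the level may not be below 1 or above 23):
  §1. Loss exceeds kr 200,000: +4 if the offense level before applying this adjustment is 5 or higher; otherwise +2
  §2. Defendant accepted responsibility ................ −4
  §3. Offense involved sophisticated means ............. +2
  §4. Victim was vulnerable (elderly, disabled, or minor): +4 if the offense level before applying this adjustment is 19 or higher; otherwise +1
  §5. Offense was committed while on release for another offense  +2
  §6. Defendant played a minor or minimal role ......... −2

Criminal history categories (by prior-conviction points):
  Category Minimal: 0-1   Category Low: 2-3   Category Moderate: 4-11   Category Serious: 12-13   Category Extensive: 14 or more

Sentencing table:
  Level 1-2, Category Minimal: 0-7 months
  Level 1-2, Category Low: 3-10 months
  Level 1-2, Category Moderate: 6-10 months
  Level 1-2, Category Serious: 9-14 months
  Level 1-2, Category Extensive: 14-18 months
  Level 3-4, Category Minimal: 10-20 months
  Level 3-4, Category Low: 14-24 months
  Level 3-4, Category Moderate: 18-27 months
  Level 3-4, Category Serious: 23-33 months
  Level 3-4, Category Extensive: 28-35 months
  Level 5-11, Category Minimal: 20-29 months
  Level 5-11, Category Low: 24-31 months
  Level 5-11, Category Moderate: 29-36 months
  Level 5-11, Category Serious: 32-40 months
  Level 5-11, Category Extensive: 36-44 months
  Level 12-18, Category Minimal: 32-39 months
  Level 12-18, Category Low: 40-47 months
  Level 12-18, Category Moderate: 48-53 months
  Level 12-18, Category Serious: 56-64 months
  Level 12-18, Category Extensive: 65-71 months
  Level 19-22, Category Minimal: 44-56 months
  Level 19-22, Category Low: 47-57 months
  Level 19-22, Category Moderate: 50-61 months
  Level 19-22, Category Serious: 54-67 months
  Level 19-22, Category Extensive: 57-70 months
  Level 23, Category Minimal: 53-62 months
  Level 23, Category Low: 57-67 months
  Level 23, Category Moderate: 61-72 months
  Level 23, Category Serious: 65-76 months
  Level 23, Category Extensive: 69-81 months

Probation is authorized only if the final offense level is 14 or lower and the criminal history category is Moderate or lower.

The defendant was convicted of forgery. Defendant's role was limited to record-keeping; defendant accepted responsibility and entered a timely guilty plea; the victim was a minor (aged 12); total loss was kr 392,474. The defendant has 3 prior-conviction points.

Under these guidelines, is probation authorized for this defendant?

Base offense level for forgery: 7.
§1 applies (level before this adjustment is 7 ≥ 5, so +4): 7 + 4 = 11.
§2 applies: 11 − 4 = 7.
§4 applies (level before this adjustment is 7 < 19, so +1): 7 + 1 = 8.
§5 does not apply.
§6 applies: 8 − 2 = 6.
Final offense level: 6.
Criminal history: 3 prior points → Category Low (2-3).
Level 6 falls in the 5-11 band.
Grid: Level 5-11 × Category Low = 24-31 months.
Probation check: level 6 ≤ 14 and category Low ≤ Moderate → eligible.

Yes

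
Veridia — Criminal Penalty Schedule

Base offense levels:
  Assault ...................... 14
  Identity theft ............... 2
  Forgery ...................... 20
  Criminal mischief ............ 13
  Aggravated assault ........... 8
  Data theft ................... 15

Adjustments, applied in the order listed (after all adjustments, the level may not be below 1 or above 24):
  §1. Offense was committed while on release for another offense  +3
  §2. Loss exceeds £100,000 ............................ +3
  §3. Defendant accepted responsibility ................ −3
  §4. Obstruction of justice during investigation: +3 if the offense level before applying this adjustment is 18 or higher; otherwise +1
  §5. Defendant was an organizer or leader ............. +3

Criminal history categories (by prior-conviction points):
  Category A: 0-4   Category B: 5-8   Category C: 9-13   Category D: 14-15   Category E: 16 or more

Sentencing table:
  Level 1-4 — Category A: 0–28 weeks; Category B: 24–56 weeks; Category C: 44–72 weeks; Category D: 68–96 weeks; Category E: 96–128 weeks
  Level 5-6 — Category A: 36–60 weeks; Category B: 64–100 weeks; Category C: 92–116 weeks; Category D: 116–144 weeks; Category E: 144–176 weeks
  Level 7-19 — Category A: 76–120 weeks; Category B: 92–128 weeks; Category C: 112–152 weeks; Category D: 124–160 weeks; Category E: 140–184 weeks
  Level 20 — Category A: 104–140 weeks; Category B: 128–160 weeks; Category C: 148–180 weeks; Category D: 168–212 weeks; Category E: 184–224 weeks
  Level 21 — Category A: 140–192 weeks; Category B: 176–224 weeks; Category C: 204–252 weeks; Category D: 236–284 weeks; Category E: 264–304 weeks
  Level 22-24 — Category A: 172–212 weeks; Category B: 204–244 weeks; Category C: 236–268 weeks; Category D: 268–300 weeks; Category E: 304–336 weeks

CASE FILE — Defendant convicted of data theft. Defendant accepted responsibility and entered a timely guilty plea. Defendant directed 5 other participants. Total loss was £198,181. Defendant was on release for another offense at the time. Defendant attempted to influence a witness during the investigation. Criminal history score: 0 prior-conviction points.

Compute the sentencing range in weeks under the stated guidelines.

172-212 weeks

Base offense level for data theft: 15.
§1 applies: 15 + 3 = 18.
§2 applies: 18 + 3 = 21.
§3 applies: 21 − 3 = 18.
§4 applies (level before this adjustment is 18 ≥ 18, so +3): 18 + 3 = 21.
§5 applies: 21 + 3 = 24.
Final offense level: 24.
Criminal history: 0 prior points → Category A (0-4).
Level 24 falls in the 22-24 band.
Grid: Level 22-24 × Category A = 172-212 weeks.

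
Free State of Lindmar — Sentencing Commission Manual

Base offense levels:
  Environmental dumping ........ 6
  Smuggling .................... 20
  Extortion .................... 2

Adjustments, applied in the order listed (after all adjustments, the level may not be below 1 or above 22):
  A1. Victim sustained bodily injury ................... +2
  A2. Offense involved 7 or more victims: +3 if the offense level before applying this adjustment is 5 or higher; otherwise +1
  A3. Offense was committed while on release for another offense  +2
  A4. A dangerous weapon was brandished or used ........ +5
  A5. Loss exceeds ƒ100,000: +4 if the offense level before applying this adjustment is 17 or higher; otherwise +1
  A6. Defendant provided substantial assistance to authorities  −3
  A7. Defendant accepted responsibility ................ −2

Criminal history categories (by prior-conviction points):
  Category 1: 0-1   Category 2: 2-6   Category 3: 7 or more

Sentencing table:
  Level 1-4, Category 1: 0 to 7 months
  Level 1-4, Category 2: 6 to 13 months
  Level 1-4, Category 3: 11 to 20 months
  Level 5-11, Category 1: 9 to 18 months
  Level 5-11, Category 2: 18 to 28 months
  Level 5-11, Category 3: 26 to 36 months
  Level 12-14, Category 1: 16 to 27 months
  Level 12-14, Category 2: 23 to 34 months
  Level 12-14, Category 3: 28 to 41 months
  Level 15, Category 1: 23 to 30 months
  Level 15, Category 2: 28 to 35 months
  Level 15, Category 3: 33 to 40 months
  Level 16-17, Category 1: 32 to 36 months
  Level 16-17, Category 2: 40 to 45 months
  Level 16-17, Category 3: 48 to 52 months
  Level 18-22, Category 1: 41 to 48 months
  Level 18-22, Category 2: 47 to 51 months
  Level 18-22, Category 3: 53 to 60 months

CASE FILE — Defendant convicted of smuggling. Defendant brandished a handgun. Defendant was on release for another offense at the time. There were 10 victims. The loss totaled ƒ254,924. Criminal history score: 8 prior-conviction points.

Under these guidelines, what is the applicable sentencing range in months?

Base offense level for smuggling: 20.
A1 does not apply.
A2 applies (level before this adjustment is 20 ≥ 5, so +3): 20 + 3 = 23.
A3 applies: 23 + 2 = 25.
A4 applies: 25 + 5 = 30.
A5 applies (level before this adjustment is 30 ≥ 17, so +4): 30 + 4 = 34.
A6 does not apply.
Level 34 exceeds the maximum of 22; capped at 22.
Final offense level: 22.
Criminal history: 8 prior points → Category 3 (7+).
Level 22 falls in the 18-22 band.
Grid: Level 18-22 × Category 3 = 53-60 months.

53-60 months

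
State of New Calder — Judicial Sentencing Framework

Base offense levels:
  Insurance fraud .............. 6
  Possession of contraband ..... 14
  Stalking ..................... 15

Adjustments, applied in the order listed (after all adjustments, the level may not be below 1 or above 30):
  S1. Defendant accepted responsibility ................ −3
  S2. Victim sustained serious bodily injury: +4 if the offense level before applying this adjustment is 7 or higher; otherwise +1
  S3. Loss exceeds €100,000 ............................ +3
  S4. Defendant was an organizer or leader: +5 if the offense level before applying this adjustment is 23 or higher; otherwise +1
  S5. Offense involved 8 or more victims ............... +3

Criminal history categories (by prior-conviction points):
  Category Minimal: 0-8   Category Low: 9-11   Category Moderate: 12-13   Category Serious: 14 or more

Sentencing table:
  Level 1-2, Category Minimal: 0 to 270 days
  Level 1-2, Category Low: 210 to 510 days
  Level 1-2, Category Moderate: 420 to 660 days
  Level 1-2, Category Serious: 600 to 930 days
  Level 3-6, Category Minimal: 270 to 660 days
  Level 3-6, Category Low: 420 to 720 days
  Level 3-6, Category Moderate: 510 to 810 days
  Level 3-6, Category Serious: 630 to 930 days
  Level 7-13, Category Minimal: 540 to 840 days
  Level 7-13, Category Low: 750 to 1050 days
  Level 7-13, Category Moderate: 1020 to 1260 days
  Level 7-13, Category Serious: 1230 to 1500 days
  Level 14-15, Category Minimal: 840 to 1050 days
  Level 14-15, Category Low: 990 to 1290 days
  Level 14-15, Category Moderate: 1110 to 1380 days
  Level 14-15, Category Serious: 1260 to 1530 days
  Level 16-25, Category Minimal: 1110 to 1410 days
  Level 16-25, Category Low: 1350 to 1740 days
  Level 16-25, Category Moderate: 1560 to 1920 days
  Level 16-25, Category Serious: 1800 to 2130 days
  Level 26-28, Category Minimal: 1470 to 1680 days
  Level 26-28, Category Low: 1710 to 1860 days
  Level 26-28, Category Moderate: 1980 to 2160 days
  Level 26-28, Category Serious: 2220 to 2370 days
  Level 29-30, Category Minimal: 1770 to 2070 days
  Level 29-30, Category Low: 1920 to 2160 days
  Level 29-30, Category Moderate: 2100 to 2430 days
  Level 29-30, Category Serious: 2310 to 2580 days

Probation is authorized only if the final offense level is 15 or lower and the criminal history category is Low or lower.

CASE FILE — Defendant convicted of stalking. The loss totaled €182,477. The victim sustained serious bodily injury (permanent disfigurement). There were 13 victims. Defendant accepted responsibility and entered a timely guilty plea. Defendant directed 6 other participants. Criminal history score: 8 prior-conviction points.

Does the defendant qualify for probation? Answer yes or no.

Base offense level for stalking: 15.
S1 applies: 15 − 3 = 12.
S2 applies (level before this adjustment is 12 ≥ 7, so +4): 12 + 4 = 16.
S3 applies: 16 + 3 = 19.
S4 applies (level before this adjustment is 19 < 23, so +1): 19 + 1 = 20.
S5 applies: 20 + 3 = 23.
Final offense level: 23.
Criminal history: 8 prior points → Category Minimal (0-8).
Level 23 falls in the 16-25 band.
Grid: Level 16-25 × Category Minimal = 1110-1410 days.
Probation check: level 23 > 15 and category Minimal ≤ Low → not eligible.

No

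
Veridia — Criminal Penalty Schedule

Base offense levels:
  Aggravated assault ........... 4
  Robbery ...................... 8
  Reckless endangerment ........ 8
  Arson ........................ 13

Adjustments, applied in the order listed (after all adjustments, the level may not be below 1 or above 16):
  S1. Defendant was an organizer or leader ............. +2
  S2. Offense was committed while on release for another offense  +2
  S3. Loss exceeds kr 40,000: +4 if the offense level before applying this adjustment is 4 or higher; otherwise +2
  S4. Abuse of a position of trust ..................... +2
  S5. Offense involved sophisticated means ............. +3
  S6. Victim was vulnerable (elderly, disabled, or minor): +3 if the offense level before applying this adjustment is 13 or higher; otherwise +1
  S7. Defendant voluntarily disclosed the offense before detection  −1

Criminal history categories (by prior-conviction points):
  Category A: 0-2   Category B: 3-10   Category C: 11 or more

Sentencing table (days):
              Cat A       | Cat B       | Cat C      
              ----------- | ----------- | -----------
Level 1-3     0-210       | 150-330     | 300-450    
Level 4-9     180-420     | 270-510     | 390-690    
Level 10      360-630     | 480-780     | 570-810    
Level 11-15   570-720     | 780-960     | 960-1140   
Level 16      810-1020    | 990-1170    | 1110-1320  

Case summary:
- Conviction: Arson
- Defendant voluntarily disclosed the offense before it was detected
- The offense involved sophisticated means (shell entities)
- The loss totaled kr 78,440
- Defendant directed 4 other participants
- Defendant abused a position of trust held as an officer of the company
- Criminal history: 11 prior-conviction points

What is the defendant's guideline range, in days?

Base offense level for arson: 13.
S1 applies: 13 + 2 = 15.
S3 applies (level before this adjustment is 15 ≥ 4, so +4): 15 + 4 = 19.
S4 applies: 19 + 2 = 21.
S5 applies: 21 + 3 = 24.
S7 applies: 24 − 1 = 23.
Level 23 exceeds the maximum of 16; capped at 16.
Final offense level: 16.
Criminal history: 11 prior points → Category C (11+).
Level 16 falls in the 16 band.
Grid: Level 16 × Category C = 1110-1320 days.

1110-1320 days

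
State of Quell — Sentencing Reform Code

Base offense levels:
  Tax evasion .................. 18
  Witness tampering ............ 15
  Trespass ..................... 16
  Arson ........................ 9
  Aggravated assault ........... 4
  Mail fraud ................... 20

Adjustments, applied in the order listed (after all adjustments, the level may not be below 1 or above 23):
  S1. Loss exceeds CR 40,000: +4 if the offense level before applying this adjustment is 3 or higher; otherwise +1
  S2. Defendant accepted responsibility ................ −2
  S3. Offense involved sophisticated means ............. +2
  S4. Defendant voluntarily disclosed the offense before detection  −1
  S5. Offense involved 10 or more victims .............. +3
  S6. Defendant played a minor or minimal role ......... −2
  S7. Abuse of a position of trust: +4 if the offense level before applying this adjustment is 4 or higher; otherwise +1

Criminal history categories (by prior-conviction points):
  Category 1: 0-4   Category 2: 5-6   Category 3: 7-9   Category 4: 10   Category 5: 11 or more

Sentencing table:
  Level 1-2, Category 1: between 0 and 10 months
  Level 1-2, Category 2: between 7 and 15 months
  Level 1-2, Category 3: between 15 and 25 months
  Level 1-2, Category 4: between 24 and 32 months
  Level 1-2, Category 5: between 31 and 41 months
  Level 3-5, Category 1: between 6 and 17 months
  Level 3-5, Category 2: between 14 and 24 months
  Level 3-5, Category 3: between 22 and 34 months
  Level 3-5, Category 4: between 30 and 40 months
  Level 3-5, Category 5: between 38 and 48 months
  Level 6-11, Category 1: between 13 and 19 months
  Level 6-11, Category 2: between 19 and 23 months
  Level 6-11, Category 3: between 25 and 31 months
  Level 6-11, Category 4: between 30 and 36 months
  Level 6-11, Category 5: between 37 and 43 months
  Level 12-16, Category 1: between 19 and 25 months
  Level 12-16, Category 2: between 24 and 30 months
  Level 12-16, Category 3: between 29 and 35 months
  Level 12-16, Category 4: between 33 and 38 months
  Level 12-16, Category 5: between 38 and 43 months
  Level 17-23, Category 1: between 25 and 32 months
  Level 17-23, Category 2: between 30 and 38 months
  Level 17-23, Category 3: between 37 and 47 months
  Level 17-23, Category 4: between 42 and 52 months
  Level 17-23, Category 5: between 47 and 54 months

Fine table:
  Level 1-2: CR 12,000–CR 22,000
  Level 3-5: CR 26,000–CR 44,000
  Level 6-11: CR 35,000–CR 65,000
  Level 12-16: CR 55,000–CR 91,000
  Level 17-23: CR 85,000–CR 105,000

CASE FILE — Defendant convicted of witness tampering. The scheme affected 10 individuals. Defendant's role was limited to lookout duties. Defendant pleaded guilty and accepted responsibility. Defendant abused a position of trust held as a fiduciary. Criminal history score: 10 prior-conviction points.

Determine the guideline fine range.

CR 85,000–CR 105,000

Base offense level for witness tampering: 15.
S1 does not apply.
S2 applies: 15 − 2 = 13.
S5 applies: 13 + 3 = 16.
S6 applies: 16 − 2 = 14.
S7 applies (level before this adjustment is 14 ≥ 4, so +4): 14 + 4 = 18.
Final offense level: 18.
Level 18 falls in the 17-23 band.
Fine table: Level 17-23 → CR 85,000–CR 105,000.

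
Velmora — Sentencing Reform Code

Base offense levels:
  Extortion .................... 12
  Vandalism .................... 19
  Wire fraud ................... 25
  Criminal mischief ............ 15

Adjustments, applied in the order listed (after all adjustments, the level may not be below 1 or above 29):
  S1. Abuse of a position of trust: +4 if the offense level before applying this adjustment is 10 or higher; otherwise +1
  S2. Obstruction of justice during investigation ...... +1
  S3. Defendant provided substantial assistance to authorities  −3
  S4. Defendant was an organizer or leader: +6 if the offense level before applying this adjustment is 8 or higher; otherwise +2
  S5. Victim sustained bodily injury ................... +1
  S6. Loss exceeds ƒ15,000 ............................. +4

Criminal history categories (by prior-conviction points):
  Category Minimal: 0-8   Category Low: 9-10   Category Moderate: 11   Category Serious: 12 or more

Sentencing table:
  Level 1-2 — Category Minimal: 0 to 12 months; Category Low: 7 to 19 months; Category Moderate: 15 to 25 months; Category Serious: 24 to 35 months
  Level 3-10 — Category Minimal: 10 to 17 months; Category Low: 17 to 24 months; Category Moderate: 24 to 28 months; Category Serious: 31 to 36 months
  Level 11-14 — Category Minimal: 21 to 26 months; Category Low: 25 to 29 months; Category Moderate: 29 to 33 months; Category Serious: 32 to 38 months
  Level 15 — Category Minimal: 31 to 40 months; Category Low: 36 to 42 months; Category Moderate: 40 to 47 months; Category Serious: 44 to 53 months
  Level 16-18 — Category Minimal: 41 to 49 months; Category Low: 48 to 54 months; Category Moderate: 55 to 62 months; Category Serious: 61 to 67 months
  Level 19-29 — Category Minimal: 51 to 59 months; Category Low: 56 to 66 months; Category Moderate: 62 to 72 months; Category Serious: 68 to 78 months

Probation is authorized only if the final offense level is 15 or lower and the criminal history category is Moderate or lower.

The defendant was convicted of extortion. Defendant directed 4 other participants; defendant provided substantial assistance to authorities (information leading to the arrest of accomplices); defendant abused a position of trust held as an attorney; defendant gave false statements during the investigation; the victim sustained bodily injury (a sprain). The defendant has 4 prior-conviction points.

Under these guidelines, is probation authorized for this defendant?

Base offense level for extortion: 12.
S1 applies (level before this adjustment is 12 ≥ 10, so +4): 12 + 4 = 16.
S2 applies: 16 + 1 = 17.
S3 applies: 17 − 3 = 14.
S4 applies (level before this adjustment is 14 ≥ 8, so +6): 14 + 6 = 20.
S5 applies: 20 + 1 = 21.
S6 does not apply.
Final offense level: 21.
Criminal history: 4 prior points → Category Minimal (0-8).
Level 21 falls in the 19-29 band.
Grid: Level 19-29 × Category Minimal = 51-59 months.
Probation check: level 21 > 15 and category Minimal ≤ Moderate → not eligible.

No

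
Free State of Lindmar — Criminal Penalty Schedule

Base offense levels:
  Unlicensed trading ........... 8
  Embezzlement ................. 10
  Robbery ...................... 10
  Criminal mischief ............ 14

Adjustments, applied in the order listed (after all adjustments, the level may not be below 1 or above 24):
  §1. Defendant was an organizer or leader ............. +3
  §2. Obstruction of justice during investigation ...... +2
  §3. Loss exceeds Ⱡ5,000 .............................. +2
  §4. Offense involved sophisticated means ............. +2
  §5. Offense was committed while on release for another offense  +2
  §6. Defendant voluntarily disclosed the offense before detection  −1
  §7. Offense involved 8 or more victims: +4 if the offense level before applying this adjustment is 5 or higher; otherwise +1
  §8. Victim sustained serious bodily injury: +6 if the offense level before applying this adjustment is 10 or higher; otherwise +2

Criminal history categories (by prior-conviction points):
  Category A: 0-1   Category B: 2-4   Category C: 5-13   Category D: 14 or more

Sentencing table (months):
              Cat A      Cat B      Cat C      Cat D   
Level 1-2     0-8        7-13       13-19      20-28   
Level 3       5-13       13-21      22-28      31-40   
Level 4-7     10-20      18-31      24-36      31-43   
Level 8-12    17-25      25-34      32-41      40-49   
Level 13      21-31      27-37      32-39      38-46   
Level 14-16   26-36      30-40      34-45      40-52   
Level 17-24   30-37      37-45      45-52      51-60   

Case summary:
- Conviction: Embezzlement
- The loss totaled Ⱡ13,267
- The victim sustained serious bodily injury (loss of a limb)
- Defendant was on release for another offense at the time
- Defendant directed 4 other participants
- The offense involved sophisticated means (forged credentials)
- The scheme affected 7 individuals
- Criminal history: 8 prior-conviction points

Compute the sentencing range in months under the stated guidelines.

45-52 months

Base offense level for embezzlement: 10.
§1 applies: 10 + 3 = 13.
§2 does not apply.
§3 applies: 13 + 2 = 15.
§4 applies: 15 + 2 = 17.
§5 applies: 17 + 2 = 19.
§7 does not apply.
§8 applies (level before this adjustment is 19 ≥ 10, so +6): 19 + 6 = 25.
Level 25 exceeds the maximum of 24; capped at 24.
Final offense level: 24.
Criminal history: 8 prior points → Category C (5-13).
Level 24 falls in the 17-24 band.
Grid: Level 17-24 × Category C = 45-52 months.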